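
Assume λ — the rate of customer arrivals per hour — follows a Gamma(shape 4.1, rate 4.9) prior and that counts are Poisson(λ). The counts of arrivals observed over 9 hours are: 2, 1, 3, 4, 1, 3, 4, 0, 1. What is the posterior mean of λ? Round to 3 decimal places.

The Poisson likelihood adds the total count to the shape and the number of exposure periods to the rate. Here ∑xᵢ = 19 and n = 9, so shape 4.1→23.1 and rate 4.9→13.9.
Posterior mean = shape/rate = 23.1/13.9 = 1.662.

Posterior mean ≈ 1.662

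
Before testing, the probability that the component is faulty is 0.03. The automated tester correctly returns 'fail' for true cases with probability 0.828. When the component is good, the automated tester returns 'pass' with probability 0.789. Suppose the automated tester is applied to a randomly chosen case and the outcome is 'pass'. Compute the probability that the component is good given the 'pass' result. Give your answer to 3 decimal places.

P(¬H | E) ≈ 0.993

Write H for 'the component is faulty'. Prior odds H:¬H = 0.03/0.97 = 0.030928. For the 'pass' outcome, the likelihood ratio is 0.172/0.789 = 0.21800.
Posterior odds = 0.030928 × 0.21800 = 0.0067422, so P(H|E) = 0.0067422/(1+0.0067422) = 0.007. Then P(¬H|E) = 1 − 0.007 = 0.993.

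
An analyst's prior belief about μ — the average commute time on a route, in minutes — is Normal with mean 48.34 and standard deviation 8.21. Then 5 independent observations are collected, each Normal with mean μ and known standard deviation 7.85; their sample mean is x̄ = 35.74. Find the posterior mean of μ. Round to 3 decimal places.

Posterior mean ≈ 37.688

Prior precision 1/τ₀² = 1/8.21² = 0.0148359; data precision n/σ² = 5/7.85² = 0.0811392.
Posterior precision = 0.0148359 + 0.0811392 = 0.0959751.
Posterior mean = (0.0148359·48.34 + 0.0811392·35.74) / 0.0959751 = 37.688.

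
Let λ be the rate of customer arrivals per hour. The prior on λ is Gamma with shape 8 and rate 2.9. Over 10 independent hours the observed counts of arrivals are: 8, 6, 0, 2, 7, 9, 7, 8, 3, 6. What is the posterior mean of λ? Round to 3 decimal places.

Posterior mean ≈ 4.961

The Poisson likelihood adds the total count to the shape and the number of exposure periods to the rate. Here ∑xᵢ = 56 and n = 10, so shape 8→64 and rate 2.9→12.9.
E[λ | data] = 64/12.9 = 4.961.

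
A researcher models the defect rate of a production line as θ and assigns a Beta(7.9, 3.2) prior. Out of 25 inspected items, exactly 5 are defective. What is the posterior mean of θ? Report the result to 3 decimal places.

Observing 5 successes and 20 failures updates Beta(7.9, 3.2) by adding the success and failure counts to the two shape parameters: α = 7.9+5 = 12.9, β = 3.2+20 = 23.2.
Posterior mean = α/(α+β) = 12.9/36.1 = 0.357.

Posterior mean ≈ 0.357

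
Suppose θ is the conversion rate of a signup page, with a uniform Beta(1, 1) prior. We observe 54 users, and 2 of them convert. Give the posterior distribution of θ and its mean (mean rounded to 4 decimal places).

The binomial likelihood is conjugate to the Beta prior: with 2 successes and 52 failures, the posterior is Beta(1+2, 1+52) = Beta(3, 53).
E[θ | data] = 3/(3+53) = 0.0536.

Posterior: Beta(3, 53); mean ≈ 0.0536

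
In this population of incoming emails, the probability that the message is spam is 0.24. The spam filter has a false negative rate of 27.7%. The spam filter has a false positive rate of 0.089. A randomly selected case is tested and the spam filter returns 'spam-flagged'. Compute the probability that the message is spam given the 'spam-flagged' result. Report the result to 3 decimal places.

P(H | E) ≈ 0.720

Write H for 'the message is spam'. Prior odds H:¬H = 0.24/0.76 = 0.31579. For the 'spam-flagged' outcome, the likelihood ratio is 0.723/0.089 = 8.1236.
Posterior odds = 0.31579 × 8.1236 = 2.5653, so P(H|E) = 2.5653/(1+2.5653) = 0.720.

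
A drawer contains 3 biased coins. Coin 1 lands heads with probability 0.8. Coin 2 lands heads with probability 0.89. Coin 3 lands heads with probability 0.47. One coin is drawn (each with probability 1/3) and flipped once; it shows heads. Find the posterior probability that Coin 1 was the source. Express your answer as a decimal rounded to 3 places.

Posterior probability ≈ 0.370

P(heads|C1) = 0.8; P(heads|C2) = 0.89; P(heads|C3) = 0.47.
Prior × likelihood for each source: 0.333333·0.8=0.2667, 0.333333·0.89=0.2967, 0.333333·0.47=0.1567. Summing gives P(heads) = 0.72000.
P(Coin 1 | heads) = 0.2667 / 0.72000 = 0.370.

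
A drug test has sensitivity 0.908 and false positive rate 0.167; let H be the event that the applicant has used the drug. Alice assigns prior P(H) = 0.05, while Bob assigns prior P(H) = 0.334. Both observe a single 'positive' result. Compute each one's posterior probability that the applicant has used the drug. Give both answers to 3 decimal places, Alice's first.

P('+'|H) = 0.908, P('+'|¬H) = 0.167.
Alice: numerator 0.908·0.05 = 0.045400; evidence = 0.045400+0.167·0.95 = 0.20405; posterior = 0.222.
Bob: numerator 0.908·0.334 = 0.30327; evidence = 0.30327+0.167·0.666 = 0.41449; posterior = 0.732.

Alice: 0.222; Bob: 0.732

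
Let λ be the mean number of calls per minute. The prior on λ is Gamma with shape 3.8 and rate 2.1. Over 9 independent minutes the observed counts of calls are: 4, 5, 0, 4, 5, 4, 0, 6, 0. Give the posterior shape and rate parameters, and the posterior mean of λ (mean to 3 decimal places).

The Poisson likelihood adds the total count to the shape and the number of exposure periods to the rate. Here ∑xᵢ = 28 and n = 9, so shape 3.8→31.8 and rate 2.1→11.1.
E[λ | data] = 31.8/11.1 = 2.865.

Posterior: Gamma(shape=31.8, rate=11.1); mean ≈ 2.865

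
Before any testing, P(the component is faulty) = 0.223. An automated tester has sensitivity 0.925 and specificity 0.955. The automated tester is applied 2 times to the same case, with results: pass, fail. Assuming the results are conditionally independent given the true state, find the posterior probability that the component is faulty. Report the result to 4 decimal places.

Posterior P(H) ≈ 0.3166

Let H be the event that the component is faulty; start with P(H) = 0.223. P('fail'|H) = 0.925, P('fail'|¬H) = 0.045.
Update on result 1 ('pass'): P(H) ← 0.075·0.2230 / (0.075·0.2230 + 0.955·0.7770) = 0.016725/0.75876 = 0.0220.
Update on result 2 ('fail'): P(H) ← 0.925·0.0220 / (0.925·0.0220 + 0.045·0.9780) = 0.020389/0.064397 = 0.3166.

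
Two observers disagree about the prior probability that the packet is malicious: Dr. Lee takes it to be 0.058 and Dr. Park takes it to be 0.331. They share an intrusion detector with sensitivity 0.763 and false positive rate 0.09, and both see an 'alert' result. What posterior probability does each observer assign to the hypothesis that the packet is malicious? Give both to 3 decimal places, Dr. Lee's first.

Dr. Lee: 0.343; Dr. Park: 0.807

P('+'|H) = 0.763, P('+'|¬H) = 0.09.
Dr. Lee: numerator 0.763·0.058 = 0.044254; evidence = 0.044254+0.09·0.942 = 0.12903; posterior = 0.343.
Dr. Park: numerator 0.763·0.331 = 0.25255; evidence = 0.25255+0.09·0.669 = 0.31276; posterior = 0.807.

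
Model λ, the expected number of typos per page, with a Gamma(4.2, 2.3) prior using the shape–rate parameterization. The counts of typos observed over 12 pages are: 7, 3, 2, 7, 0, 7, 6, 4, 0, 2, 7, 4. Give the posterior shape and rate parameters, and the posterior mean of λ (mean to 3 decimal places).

Posterior: Gamma(shape=53.2, rate=14.3); mean ≈ 3.720

The Poisson likelihood adds the total count to the shape and the number of exposure periods to the rate. Here ∑xᵢ = 49 and n = 12, so shape 4.2→53.2 and rate 2.3→14.3.
E[λ | data] = 53.2/14.3 = 3.720.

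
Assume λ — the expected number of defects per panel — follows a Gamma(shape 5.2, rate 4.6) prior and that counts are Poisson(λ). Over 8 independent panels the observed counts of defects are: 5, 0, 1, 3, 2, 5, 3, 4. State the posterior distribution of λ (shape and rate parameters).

Posterior: Gamma(shape=28.2, rate=12.6)

The Poisson likelihood adds the total count to the shape and the number of exposure periods to the rate. Here ∑xᵢ = 23 and n = 8, so shape 5.2→28.2 and rate 4.6→12.6.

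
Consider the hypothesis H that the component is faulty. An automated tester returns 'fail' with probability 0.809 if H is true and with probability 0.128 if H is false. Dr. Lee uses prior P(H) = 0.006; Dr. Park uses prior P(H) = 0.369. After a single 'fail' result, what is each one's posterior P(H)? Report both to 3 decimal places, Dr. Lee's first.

The likelihood ratio for a 'fail' result is 0.809/0.128 = 6.3203.
Dr. Lee: prior odds 0.006/0.994 = 0.0060362; posterior odds 0.038151; posterior probability 0.037.
Dr. Park: prior odds 0.369/0.631 = 0.58479; posterior odds 3.6960; posterior probability 0.787.

Dr. Lee: 0.037; Dr. Park: 0.787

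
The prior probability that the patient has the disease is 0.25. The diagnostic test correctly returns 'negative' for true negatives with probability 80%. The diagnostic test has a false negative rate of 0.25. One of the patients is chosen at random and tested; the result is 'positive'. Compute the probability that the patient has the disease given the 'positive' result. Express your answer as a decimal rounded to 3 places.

Write H for 'the patient has the disease'. Prior odds H:¬H = 0.25/0.75 = 0.33333. For the 'positive' outcome, the likelihood ratio is 0.75/0.2 = 3.7500.
Posterior odds = 0.33333 × 3.7500 = 1.2500, so P(H|E) = 1.2500/(1+1.2500) = 0.556.

P(H | E) ≈ 0.556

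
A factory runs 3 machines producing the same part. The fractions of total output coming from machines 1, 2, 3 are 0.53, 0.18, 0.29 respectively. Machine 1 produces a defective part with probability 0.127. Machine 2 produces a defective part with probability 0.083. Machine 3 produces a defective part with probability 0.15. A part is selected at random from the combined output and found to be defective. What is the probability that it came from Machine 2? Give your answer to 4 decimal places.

P(defective|M1) = 0.127; P(defective|M2) = 0.083; P(defective|M3) = 0.15.
Prior × likelihood for each source: 0.53·0.127=0.06731, 0.18·0.083=0.01494, 0.29·0.15=0.04350. Summing gives P(defective) = 0.12575.
P(Machine 2 | defective) = 0.01494 / 0.12575 = 0.1188.

Posterior probability ≈ 0.1188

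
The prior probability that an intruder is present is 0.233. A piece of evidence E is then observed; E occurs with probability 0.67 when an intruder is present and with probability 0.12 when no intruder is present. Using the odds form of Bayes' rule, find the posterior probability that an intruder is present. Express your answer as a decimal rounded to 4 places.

Prior odds = 0.233/(1−0.233) = 0.30378.
Likelihood ratio for E = 0.67/0.12 = 5.5833.
Posterior odds = prior odds × LR = 1.6961.
Posterior probability = odds/(1+odds) = 1.6961/2.6961 = 0.6291.

Posterior probability ≈ 0.6291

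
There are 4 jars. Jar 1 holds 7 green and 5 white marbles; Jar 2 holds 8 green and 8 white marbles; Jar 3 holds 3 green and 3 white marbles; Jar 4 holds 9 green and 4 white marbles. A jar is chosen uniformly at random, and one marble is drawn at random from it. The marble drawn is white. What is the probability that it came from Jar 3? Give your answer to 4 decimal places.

Posterior probability ≈ 0.2900

Tabulate prior·likelihood by source: [1] prior 0.25, lik 0.4167, product 0.1042; [2] prior 0.25, lik 0.5, product 0.1250; [3] prior 0.25, lik 0.5, product 0.1250; [4] prior 0.25, lik 0.3077, product 0.07692.
Normalizing constant = 0.43109; the posterior for Jar 3 is its product over the sum, 0.1250/0.43109 = 0.2900.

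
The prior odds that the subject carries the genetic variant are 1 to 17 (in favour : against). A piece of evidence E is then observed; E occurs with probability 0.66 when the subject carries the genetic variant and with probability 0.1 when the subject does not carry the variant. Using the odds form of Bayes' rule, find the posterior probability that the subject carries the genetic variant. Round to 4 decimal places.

Prior odds = 1/17 = 0.058824.
Likelihood ratio for E = 0.66/0.1 = 6.6000.
Posterior odds = prior odds × LR = 0.38824.
Posterior probability = odds/(1+odds) = 0.38824/1.3882 = 0.2797.

Posterior probability ≈ 0.2797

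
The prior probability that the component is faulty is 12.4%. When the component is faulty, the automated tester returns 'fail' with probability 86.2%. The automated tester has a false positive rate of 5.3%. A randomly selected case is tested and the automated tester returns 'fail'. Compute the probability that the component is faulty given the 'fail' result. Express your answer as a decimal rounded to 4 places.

P(H | E) ≈ 0.6972

Write H for 'the component is faulty'. Prior odds H:¬H = 0.124/0.876 = 0.14155. For the 'fail' outcome, the likelihood ratio is 0.862/0.053 = 16.264.
Posterior odds = 0.14155 × 16.264 = 2.3022, so P(H|E) = 2.3022/(1+2.3022) = 0.6972.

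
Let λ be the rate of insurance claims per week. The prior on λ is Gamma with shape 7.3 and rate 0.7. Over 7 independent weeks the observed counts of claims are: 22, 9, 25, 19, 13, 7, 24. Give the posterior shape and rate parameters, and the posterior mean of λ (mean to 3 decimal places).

Total count ∑xᵢ = 119 over n = 7 weeks.
Gamma is conjugate to the Poisson likelihood: posterior is Gamma(shape = 7.3+119 = 126.3, rate = 0.7+7 = 7.7).
Posterior mean = shape/rate = 126.3/7.7 = 16.403.

Posterior: Gamma(shape=126.3, rate=7.7); mean ≈ 16.403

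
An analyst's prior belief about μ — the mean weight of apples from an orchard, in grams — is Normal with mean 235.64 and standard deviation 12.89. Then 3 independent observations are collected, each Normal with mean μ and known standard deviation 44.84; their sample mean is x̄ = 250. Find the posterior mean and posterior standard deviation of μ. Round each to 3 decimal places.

Posterior mean ≈ 238.493; posterior SD ≈ 11.539

With known σ, the Normal prior is conjugate. Weight on the data is w = (n/σ²)/(n/σ² + 1/τ₀²) = 0.00149207/(0.00149207+0.00601858) = 0.19866.
Posterior mean = w·x̄ + (1−w)·μ₀ = 0.19866·250 + 0.80134·235.64 = 238.493. Posterior variance = 1/(0.00149207+0.00601858) = 133.144, so SD = 11.539.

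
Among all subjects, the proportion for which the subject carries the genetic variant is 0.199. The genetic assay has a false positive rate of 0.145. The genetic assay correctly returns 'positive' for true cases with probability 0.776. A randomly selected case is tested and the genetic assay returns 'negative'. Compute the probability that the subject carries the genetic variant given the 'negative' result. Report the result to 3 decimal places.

P(H | E) ≈ 0.061

Write H for 'the subject carries the genetic variant'. Prior odds H:¬H = 0.199/0.801 = 0.24844. For the 'negative' outcome, the likelihood ratio is 0.224/0.855 = 0.26199.
Posterior odds = 0.24844 × 0.26199 = 0.065088, so P(H|E) = 0.065088/(1+0.065088) = 0.061.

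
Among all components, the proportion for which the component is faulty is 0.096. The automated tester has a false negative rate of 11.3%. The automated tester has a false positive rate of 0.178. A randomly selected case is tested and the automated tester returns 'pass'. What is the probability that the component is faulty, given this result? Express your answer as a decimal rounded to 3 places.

P(H | E) ≈ 0.014

Let H be the event that the component is faulty. P(H) = 0.096, so P(¬H) = 0.904. With E the 'pass' result, P(E|H) = 0.113 and P(E|¬H) = 0.822.
P(E) = 0.113·0.096 + 0.822·0.904 = 0.010848 + 0.74309 = 0.75394.
By Bayes' theorem, P(H|E) = 0.010848 / 0.75394 = 0.014.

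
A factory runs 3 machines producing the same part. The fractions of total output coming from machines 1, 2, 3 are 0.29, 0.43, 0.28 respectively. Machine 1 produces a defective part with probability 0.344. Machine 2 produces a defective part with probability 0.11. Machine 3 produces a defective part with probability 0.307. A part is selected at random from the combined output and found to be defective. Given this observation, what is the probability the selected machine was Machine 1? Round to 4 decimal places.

P(defective|M1) = 0.344; P(defective|M2) = 0.11; P(defective|M3) = 0.307.
Prior × likelihood for each source: 0.29·0.344=0.09976, 0.43·0.11=0.04730, 0.28·0.307=0.08596. Summing gives P(defective) = 0.23302.
P(Machine 1 | defective) = 0.09976 / 0.23302 = 0.4281.

Posterior probability ≈ 0.4281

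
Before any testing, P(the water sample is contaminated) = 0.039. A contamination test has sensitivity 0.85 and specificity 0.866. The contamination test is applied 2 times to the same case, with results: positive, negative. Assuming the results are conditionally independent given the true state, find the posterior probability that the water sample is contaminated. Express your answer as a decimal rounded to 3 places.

Posterior P(H) ≈ 0.043

Let H be the event that the water sample is contaminated; start with P(H) = 0.039. P('positive'|H) = 0.85, P('positive'|¬H) = 0.134.
Update on result 1 ('positive'): P(H) ← 0.85·0.0390 / (0.85·0.0390 + 0.134·0.9610) = 0.033150/0.16192 = 0.2047.
Update on result 2 ('negative'): P(H) ← 0.15·0.2047 / (0.15·0.2047 + 0.866·0.7953) = 0.030709/0.71942 = 0.0427.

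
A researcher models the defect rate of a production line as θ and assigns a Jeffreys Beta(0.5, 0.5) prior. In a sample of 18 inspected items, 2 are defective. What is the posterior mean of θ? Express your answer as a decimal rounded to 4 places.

Observing 2 successes and 16 failures updates Beta(0.5, 0.5) by adding the success and failure counts to the two shape parameters: α = 0.5+2 = 2.5, β = 0.5+16 = 16.5.
Posterior mean = α/(α+β) = 2.5/19 = 0.1316.

Posterior mean ≈ 0.1316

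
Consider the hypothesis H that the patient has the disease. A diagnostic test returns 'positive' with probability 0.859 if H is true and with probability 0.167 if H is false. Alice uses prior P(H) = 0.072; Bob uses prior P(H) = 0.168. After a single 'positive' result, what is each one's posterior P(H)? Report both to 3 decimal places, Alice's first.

Alice: 0.285; Bob: 0.509

P('+'|H) = 0.859, P('+'|¬H) = 0.167.
Alice: numerator 0.859·0.072 = 0.061848; evidence = 0.061848+0.167·0.928 = 0.21682; posterior = 0.285.
Bob: numerator 0.859·0.168 = 0.14431; evidence = 0.14431+0.167·0.832 = 0.28326; posterior = 0.509.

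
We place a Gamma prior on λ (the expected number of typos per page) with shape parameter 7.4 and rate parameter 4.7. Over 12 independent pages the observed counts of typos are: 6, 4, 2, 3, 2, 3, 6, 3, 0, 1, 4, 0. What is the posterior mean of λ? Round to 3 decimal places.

Total count ∑xᵢ = 34 over n = 12 pages.
Gamma is conjugate to the Poisson likelihood: posterior is Gamma(shape = 7.4+34 = 41.4, rate = 4.7+12 = 16.7).
Posterior mean = shape/rate = 41.4/16.7 = 2.479.

Posterior mean ≈ 2.479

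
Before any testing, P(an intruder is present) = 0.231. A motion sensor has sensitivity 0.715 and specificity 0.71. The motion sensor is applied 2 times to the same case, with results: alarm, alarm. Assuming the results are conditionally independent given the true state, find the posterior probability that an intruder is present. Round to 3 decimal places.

Let H be the event that an intruder is present; start with P(H) = 0.231. P('alarm'|H) = 0.715, P('alarm'|¬H) = 0.29.
Update on result 1 ('alarm'): P(H) ← 0.715·0.2310 / (0.715·0.2310 + 0.29·0.7690) = 0.16517/0.38817 = 0.4255.
Update on result 2 ('alarm'): P(H) ← 0.715·0.4255 / (0.715·0.4255 + 0.29·0.5745) = 0.30423/0.47083 = 0.6461.

Posterior P(H) ≈ 0.646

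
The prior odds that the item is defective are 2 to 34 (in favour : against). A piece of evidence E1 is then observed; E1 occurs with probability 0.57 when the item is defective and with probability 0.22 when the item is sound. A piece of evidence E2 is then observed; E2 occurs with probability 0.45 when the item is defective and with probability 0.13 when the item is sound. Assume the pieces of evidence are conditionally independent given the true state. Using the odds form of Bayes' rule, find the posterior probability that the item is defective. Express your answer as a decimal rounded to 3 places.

Posterior probability ≈ 0.345

Prior odds = 2/34 = 0.058824. In log-odds, ln(0.058824) = -2.8332.
Add log likelihood ratios: ln(2.5909) + ln(3.4615) = 2.1937.
Posterior log-odds = -0.63949, so posterior odds = exp(-0.63949) = 0.52756. Converting, P(H|E) = 0.52756/1.5276 = 0.345.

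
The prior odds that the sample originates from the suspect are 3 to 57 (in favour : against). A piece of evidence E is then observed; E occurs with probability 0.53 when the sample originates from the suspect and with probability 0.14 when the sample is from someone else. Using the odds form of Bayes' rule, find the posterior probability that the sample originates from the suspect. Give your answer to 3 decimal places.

Prior odds = 3/57 = 0.052632.
Likelihood ratio for E = 0.53/0.14 = 3.7857.
Posterior odds = prior odds × LR = 0.19925.
Posterior probability = odds/(1+odds) = 0.19925/1.1992 = 0.166.

Posterior probability ≈ 0.166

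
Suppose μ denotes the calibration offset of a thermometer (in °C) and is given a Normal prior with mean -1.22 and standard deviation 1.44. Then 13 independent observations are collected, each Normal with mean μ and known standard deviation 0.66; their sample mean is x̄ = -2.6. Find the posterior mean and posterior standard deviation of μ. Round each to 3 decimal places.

Posterior mean ≈ -2.578; posterior SD ≈ 0.182

Prior precision 1/τ₀² = 1/1.44² = 0.482253; data precision n/σ² = 13/0.66² = 29.8439.
Posterior precision = 0.482253 + 29.8439 = 30.3261, giving posterior SD = 1/√30.3261 = 0.182.
Posterior mean = (0.482253·-1.22 + 29.8439·-2.6) / 30.3261 = -2.578.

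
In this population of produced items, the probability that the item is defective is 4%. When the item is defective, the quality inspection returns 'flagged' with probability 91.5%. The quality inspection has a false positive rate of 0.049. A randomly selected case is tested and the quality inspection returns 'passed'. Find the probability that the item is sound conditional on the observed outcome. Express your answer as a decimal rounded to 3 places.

P(¬H | E) ≈ 0.996

Write H for 'the item is defective'. Prior odds H:¬H = 0.04/0.96 = 0.041667. For the 'passed' outcome, the likelihood ratio is 0.085/0.951 = 0.089380.
Posterior odds = 0.041667 × 0.089380 = 0.0037242, so P(H|E) = 0.0037242/(1+0.0037242) = 0.004. Then P(¬H|E) = 1 − 0.004 = 0.996.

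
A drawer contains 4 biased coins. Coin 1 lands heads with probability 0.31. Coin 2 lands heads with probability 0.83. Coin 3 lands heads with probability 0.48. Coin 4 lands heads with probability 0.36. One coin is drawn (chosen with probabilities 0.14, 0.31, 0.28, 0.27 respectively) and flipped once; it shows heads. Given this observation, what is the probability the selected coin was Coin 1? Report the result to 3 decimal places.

Posterior probability ≈ 0.082

Tabulate prior·likelihood by source: [1] prior 0.14, lik 0.31, product 0.04340; [2] prior 0.31, lik 0.83, product 0.2573; [3] prior 0.28, lik 0.48, product 0.1344; [4] prior 0.27, lik 0.36, product 0.09720.
Normalizing constant = 0.53230; the posterior for Coin 1 is its product over the sum, 0.04340/0.53230 = 0.082.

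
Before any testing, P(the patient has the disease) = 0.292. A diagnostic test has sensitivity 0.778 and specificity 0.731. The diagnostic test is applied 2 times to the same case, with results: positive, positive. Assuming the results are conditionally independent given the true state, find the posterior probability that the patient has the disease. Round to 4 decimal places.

Posterior P(H) ≈ 0.7753

Let H be the event that the patient has the disease; start with P(H) = 0.292. P('positive'|H) = 0.778, P('positive'|¬H) = 0.269.
Update on result 1 ('positive'): P(H) ← 0.778·0.2920 / (0.778·0.2920 + 0.269·0.7080) = 0.22718/0.41763 = 0.5440.
Update on result 2 ('positive'): P(H) ← 0.778·0.5440 / (0.778·0.5440 + 0.269·0.4560) = 0.42321/0.54588 = 0.7753.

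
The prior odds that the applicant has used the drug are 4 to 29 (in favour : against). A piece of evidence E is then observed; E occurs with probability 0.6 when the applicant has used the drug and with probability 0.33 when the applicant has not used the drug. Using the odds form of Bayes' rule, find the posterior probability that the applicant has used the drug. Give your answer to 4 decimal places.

Prior odds = 4/29 = 0.13793.
Likelihood ratio for E = 0.6/0.33 = 1.8182.
Posterior odds = prior odds × LR = 0.25078.
Posterior probability = odds/(1+odds) = 0.25078/1.2508 = 0.2005.

Posterior probability ≈ 0.2005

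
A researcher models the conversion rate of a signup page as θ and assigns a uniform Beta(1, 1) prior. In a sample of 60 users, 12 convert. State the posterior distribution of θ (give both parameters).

The binomial likelihood is conjugate to the Beta prior: with 12 successes and 48 failures, the posterior is Beta(1+12, 1+48) = Beta(13, 49).

Posterior: Beta(13, 49)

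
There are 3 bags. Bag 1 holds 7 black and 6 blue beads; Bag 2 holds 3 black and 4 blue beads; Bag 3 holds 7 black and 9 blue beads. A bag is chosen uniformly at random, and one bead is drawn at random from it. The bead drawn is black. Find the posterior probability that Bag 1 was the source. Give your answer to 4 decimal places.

Tabulate prior·likelihood by source: [1] prior 0.333333, lik 0.5385, product 0.1795; [2] prior 0.333333, lik 0.4286, product 0.1429; [3] prior 0.333333, lik 0.4375, product 0.1458.
Normalizing constant = 0.46818; the posterior for Bag 1 is its product over the sum, 0.1795/0.46818 = 0.3834.

Posterior probability ≈ 0.3834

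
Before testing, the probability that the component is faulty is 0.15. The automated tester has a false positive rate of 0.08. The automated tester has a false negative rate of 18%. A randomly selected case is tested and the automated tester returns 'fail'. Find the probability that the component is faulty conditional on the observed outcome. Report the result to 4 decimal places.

Write H for 'the component is faulty'. Prior odds H:¬H = 0.15/0.85 = 0.17647. For the 'fail' outcome, the likelihood ratio is 0.82/0.08 = 10.250.
Posterior odds = 0.17647 × 10.250 = 1.8088, so P(H|E) = 1.8088/(1+1.8088) = 0.6440.

P(H | E) ≈ 0.6440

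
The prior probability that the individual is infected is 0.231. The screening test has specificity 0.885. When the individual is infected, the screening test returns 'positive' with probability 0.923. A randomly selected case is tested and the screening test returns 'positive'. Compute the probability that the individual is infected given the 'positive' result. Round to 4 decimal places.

P(H | E) ≈ 0.7068

Write H for 'the individual is infected'. Prior odds H:¬H = 0.231/0.769 = 0.30039. For the 'positive' outcome, the likelihood ratio is 0.923/0.115 = 8.0261.
Posterior odds = 0.30039 × 8.0261 = 2.4110, so P(H|E) = 2.4110/(1+2.4110) = 0.7068.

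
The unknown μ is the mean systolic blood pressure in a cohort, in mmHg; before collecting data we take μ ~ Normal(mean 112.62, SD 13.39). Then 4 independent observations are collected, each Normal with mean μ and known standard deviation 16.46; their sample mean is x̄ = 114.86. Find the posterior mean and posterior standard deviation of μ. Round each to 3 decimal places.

Posterior mean ≈ 114.246; posterior SD ≈ 7.011

Prior precision 1/τ₀² = 1/13.39² = 0.00557749; data precision n/σ² = 4/16.46² = 0.0147639.
Posterior precision = 0.00557749 + 0.0147639 = 0.0203414, giving posterior SD = 1/√0.0203414 = 7.011.
Posterior mean = (0.00557749·112.62 + 0.0147639·114.86) / 0.0203414 = 114.246.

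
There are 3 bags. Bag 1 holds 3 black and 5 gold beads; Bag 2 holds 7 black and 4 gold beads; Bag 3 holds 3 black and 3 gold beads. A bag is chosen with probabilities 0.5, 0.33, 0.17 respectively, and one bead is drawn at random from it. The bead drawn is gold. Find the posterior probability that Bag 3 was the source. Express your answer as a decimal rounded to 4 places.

Posterior probability ≈ 0.1643

P(gold|Bag 1) = 0.625; P(gold|Bag 2) = 0.3636; P(gold|Bag 3) = 0.5.
Prior × likelihood for each source: 0.5·0.625=0.3125, 0.33·0.3636=0.1200, 0.17·0.5=0.08500. Summing gives P(gold) = 0.51750.
P(Bag 3 | gold) = 0.08500 / 0.51750 = 0.1643.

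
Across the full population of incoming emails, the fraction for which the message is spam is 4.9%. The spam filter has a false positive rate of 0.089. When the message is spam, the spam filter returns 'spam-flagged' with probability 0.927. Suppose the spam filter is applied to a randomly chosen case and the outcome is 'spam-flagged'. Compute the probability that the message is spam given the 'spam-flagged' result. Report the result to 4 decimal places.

P(H | E) ≈ 0.3492

Let H be the event that the message is spam. P(H) = 0.049, so P(¬H) = 0.951. With E the 'spam-flagged' result, P(E|H) = 0.927 and P(E|¬H) = 0.089.
P(E) = 0.927·0.049 + 0.089·0.951 = 0.045423 + 0.084639 = 0.13006.
By Bayes' theorem, P(H|E) = 0.045423 / 0.13006 = 0.3492.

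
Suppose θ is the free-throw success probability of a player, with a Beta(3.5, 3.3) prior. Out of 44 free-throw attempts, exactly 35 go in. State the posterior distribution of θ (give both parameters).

Posterior: Beta(38.5, 12.3)

Observing 35 successes and 9 failures updates Beta(3.5, 3.3) by adding the success and failure counts to the two shape parameters: α = 3.5+35 = 38.5, β = 3.3+9 = 12.3.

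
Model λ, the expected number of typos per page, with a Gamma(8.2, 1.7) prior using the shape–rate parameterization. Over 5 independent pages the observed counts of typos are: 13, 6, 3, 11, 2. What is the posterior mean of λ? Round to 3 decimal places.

Posterior mean ≈ 6.448

The Poisson likelihood adds the total count to the shape and the number of exposure periods to the rate. Here ∑xᵢ = 35 and n = 5, so shape 8.2→43.2 and rate 1.7→6.7.
E[λ | data] = 43.2/6.7 = 6.448.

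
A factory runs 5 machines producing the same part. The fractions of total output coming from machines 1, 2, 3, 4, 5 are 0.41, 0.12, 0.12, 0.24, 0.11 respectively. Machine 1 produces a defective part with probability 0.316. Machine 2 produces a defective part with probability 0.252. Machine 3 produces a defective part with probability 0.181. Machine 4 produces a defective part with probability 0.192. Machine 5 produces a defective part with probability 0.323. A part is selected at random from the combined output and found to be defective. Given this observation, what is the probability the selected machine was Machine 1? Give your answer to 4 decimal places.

Tabulate prior·likelihood by source: [1] prior 0.41, lik 0.316, product 0.1296; [2] prior 0.12, lik 0.252, product 0.03024; [3] prior 0.12, lik 0.181, product 0.02172; [4] prior 0.24, lik 0.192, product 0.04608; [5] prior 0.11, lik 0.323, product 0.03553.
Normalizing constant = 0.26313; the posterior for Machine 1 is its product over the sum, 0.1296/0.26313 = 0.4924.

Posterior probability ≈ 0.4924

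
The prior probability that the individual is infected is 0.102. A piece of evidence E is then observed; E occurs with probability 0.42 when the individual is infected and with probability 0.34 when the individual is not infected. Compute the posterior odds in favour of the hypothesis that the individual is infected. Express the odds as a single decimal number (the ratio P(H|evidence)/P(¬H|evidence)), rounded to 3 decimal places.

Posterior odds ≈ 0.140

Prior odds = 0.102/(1−0.102) = 0.11359. In log-odds, ln(0.11359) = -2.1752.
Add log likelihood ratio: ln(1.2353) = 0.21131.
Posterior log-odds = -1.9639, so posterior odds = exp(-1.9639) = 0.14031.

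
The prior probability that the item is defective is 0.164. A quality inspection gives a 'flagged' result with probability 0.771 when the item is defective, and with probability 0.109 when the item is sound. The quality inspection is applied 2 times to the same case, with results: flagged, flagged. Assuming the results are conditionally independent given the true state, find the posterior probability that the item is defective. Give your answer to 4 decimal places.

Posterior P(H) ≈ 0.9075

With H the event that the item is defective, the joint likelihood of the observed sequence is P(data|H) = 0.771·0.771 = 0.59444 and P(data|¬H) = 0.109·0.109 = 0.011881.
Bayes: P(H|data) = 0.164·0.59444 / (0.164·0.59444 + 0.836·0.011881) = 0.097488/0.10742 = 0.9075.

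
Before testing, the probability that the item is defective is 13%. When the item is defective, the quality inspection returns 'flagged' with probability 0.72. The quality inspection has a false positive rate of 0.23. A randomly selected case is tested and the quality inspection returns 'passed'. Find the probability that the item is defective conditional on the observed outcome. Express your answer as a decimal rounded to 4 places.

Write H for 'the item is defective'. Prior odds H:¬H = 0.13/0.87 = 0.14943. For the 'passed' outcome, the likelihood ratio is 0.28/0.77 = 0.36364.
Posterior odds = 0.14943 × 0.36364 = 0.054336, so P(H|E) = 0.054336/(1+0.054336) = 0.0515.

P(H | E) ≈ 0.0515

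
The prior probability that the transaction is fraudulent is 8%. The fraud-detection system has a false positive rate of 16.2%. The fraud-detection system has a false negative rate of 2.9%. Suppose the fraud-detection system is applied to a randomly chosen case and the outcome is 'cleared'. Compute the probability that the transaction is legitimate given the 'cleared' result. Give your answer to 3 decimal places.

Let H be the event that the transaction is fraudulent. P(H) = 0.08, so P(¬H) = 0.92. With E the 'cleared' result, P(E|H) = 0.029 and P(E|¬H) = 0.838.
P(E) = 0.029·0.08 + 0.838·0.92 = 0.0023200 + 0.77096 = 0.77328.
By Bayes' theorem, P(H|E) = 0.0023200 / 0.77328 = 0.003. Hence P(¬H|E) = 1 − 0.003 = 0.997.

P(¬H | E) ≈ 0.997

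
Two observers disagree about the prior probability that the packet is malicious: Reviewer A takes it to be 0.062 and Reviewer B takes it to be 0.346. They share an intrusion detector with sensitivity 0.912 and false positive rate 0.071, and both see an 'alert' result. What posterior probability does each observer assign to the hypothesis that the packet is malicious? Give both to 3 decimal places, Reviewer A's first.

The likelihood ratio for an 'alert' result is 0.912/0.071 = 12.845.
Reviewer A: prior odds 0.062/0.938 = 0.066098; posterior odds 0.84903; posterior probability 0.459.
Reviewer B: prior odds 0.346/0.654 = 0.52905; posterior odds 6.7957; posterior probability 0.872.

Reviewer A: 0.459; Reviewer B: 0.872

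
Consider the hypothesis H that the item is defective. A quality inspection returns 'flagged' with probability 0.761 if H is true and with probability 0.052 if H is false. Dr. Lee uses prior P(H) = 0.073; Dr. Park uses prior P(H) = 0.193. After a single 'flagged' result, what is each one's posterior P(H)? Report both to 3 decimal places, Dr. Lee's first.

P('+'|H) = 0.761, P('+'|¬H) = 0.052.
Dr. Lee: numerator 0.761·0.073 = 0.055553; evidence = 0.055553+0.052·0.927 = 0.10376; posterior = 0.535.
Dr. Park: numerator 0.761·0.193 = 0.14687; evidence = 0.14687+0.052·0.807 = 0.18884; posterior = 0.778.

Dr. Lee: 0.535; Dr. Park: 0.778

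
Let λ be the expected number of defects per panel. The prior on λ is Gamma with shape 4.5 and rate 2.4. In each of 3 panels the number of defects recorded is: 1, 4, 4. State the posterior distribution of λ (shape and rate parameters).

The Poisson likelihood adds the total count to the shape and the number of exposure periods to the rate. Here ∑xᵢ = 9 and n = 3, so shape 4.5→13.5 and rate 2.4→5.4.

Posterior: Gamma(shape=13.5, rate=5.4)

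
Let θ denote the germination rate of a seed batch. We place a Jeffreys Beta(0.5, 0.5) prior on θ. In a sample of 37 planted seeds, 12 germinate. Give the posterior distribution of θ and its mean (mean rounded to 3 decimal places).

Posterior: Beta(12.5, 25.5); mean ≈ 0.329

The binomial likelihood is conjugate to the Beta prior: with 12 successes and 25 failures, the posterior is Beta(0.5+12, 0.5+25) = Beta(12.5, 25.5).
Posterior mean = α/(α+β) = 12.5/38 = 0.329.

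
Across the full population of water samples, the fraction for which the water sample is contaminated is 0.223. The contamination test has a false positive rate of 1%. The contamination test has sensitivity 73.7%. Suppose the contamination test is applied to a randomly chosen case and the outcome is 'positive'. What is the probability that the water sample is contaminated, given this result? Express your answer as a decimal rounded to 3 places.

Let H be the event that the water sample is contaminated. P(H) = 0.223, so P(¬H) = 0.777. With E the 'positive' result, P(E|H) = 0.737 and P(E|¬H) = 0.01.
P(E) = 0.737·0.223 + 0.01·0.777 = 0.16435 + 0.0077700 = 0.17212.
By Bayes' theorem, P(H|E) = 0.16435 / 0.17212 = 0.955.

P(H | E) ≈ 0.955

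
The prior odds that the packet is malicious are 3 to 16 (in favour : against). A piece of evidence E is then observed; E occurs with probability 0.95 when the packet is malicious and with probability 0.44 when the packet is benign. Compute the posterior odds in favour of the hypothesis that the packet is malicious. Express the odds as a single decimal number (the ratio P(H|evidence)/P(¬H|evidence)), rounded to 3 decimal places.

Prior odds = 3/16 = 0.18750. In log-odds, ln(0.18750) = -1.6740.
Add log likelihood ratio: ln(2.1591) = 0.76969.
Posterior log-odds = -0.90429, so posterior odds = exp(-0.90429) = 0.40483.

Posterior odds ≈ 0.405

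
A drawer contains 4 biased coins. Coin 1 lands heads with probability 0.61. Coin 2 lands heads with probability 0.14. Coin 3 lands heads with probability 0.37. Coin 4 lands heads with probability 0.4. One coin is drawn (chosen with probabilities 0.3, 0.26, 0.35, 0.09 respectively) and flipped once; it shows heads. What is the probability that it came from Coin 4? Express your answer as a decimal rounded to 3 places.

P(heads|C1) = 0.61; P(heads|C2) = 0.14; P(heads|C3) = 0.37; P(heads|C4) = 0.4.
Prior × likelihood for each source: 0.3·0.61=0.1830, 0.26·0.14=0.03640, 0.35·0.37=0.1295, 0.09·0.4=0.03600. Summing gives P(heads) = 0.38490.
P(Coin 4 | heads) = 0.03600 / 0.38490 = 0.094.

Posterior probability ≈ 0.094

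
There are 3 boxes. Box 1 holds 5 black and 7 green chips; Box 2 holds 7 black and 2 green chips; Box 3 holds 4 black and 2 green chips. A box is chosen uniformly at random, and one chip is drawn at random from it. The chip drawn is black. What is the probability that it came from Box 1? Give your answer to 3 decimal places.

P(black|Box 1) = 0.4167; P(black|Box 2) = 0.7778; P(black|Box 3) = 0.6667.
Prior × likelihood for each source: 0.333333·0.4167=0.1389, 0.333333·0.7778=0.2593, 0.333333·0.6667=0.2222. Summing gives P(black) = 0.62037.
P(Box 1 | black) = 0.1389 / 0.62037 = 0.224.

Posterior probability ≈ 0.224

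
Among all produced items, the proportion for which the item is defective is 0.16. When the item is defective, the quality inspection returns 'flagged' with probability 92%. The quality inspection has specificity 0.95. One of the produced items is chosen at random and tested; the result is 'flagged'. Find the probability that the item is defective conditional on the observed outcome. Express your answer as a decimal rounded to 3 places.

P(H | E) ≈ 0.778

Write H for 'the item is defective'. Prior odds H:¬H = 0.16/0.84 = 0.19048. For the 'flagged' outcome, the likelihood ratio is 0.92/0.05 = 18.400.
Posterior odds = 0.19048 × 18.400 = 3.5048, so P(H|E) = 3.5048/(1+3.5048) = 0.778.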